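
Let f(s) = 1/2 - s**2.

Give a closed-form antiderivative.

A candidate is checked by its d/ds: the result must match f(s).
Check: d/ds[-s*(2*s**2 - 3)/6] = 1/2 - s**2 = f(s).

An antiderivative is F(s) = -s*(2*s**2 - 3)/6.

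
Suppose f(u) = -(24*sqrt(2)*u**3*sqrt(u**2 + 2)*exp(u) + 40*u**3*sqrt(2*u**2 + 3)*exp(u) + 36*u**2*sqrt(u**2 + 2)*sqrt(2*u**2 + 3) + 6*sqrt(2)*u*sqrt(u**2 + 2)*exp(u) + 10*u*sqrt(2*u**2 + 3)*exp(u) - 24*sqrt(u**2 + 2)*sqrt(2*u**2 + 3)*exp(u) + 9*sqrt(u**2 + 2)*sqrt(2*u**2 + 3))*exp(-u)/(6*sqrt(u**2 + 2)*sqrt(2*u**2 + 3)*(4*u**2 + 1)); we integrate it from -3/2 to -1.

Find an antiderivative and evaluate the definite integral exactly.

Antiderivative: F(u) = -sqrt(u**2 + 3/2) - 5*sqrt(u**2 + 2)/3 + 2*atan(2*u) + 3*exp(-u)/2; value = -3*exp(3/2)/2 - 5*sqrt(3)/3 - 2*atan(2) - sqrt(10)/2 + sqrt(15)/2 + 2*atan(3) + 5*sqrt(17)/6 + 3*exp(1)/2

Whatever form F(u) takes, F'(u) = f(u) is non-negotiable.
F(u) = -sqrt(u**2 + 3/2) - 5*sqrt(u**2 + 2)/3 + 2*atan(2*u) + 3*exp(-u)/2 is an antiderivative of f.
Check: d/du[-sqrt(u**2 + 3/2) - 5*sqrt(u**2 + 2)/3 + 2*atan(2*u) + 3*exp(-u)/2] = (-24*sqrt(2)*u**3*sqrt(u**2 + 2)*exp(u) - 40*u**3*sqrt(2*u**2 + 3)*exp(u) - 36*u**2*sqrt(u**2 + 2)*sqrt(2*u**2 + 3) - 6*sqrt(2)*u*sqrt(u**2 + 2)*exp(u) - 10*u*sqrt(2*u**2 + 3)*exp(u) + 24*sqrt(u**2 + 2)*sqrt(2*u**2 + 3)*exp(u) - 9*sqrt(u**2 + 2)*sqrt(2*u**2 + 3))/(24*u**2*sqrt(u**2 + 2)*sqrt(2*u**2 + 3)*exp(u) + 6*sqrt(u**2 + 2)*sqrt(2*u**2 + 3)*exp(u)), which equals f(u).
F(-1) = -5*sqrt(3)/3 - 2*atan(2) - sqrt(10)/2 + 3*exp(1)/2; F(-3/2) = -5*sqrt(17)/6 - 2*atan(3) - sqrt(15)/2 + 3*exp(3/2)/2.
Integral = F(-1) - F(-3/2) = -3*exp(3/2)/2 - 5*sqrt(3)/3 - 2*atan(2) - sqrt(10)/2 + sqrt(15)/2 + 2*atan(3) + 5*sqrt(17)/6 + 3*exp(1)/2.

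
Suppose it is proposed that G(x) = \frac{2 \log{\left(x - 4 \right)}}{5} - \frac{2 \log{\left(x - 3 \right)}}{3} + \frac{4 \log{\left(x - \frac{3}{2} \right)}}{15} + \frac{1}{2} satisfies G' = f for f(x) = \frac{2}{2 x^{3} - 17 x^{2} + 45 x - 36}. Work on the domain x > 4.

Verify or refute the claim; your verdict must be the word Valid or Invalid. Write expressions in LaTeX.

d/dx[G] = \frac{2}{2 x^{3} - 17 x^{2} + 45 x - 36}
This equals f(x) exactly, so the claim holds.

Valid: G'(x) = f(x).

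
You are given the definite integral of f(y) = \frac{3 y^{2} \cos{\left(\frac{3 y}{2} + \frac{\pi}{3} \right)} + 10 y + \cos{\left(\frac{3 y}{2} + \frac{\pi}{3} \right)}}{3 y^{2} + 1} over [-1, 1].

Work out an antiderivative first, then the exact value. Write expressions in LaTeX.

A first test for any F(y): its y-derivative must equal f(y) identically.
F(y) = \frac{5 \log{\left(3 y^{2} + 1 \right)} + 2 \sin{\left(\frac{3 y}{2} + \frac{\pi}{3} \right)}}{3} is an antiderivative of f.
Check: d/dy[\frac{5 \log{\left(3 y^{2} + 1 \right)} + 2 \sin{\left(\frac{3 y}{2} + \frac{\pi}{3} \right)}}{3}] = \frac{3 y^{2} \cos{\left(\frac{3 y}{2} + \frac{\pi}{3} \right)} + 10 y + \cos{\left(\frac{3 y}{2} + \frac{\pi}{3} \right)}}{3 y^{2} + 1} = f(y).
F(1) = \frac{2 \sin{\left(\frac{\pi}{3} + \frac{3}{2} \right)}}{3} + \frac{5 \log{\left(4 \right)}}{3}; F(-1) = \frac{2 \cos{\left(\frac{\pi}{6} + \frac{3}{2} \right)}}{3} + \frac{5 \log{\left(4 \right)}}{3}.
Integral = F(1) - F(-1) = - \frac{2 \cos{\left(\frac{\pi}{6} + \frac{3}{2} \right)}}{3} + \frac{2 \sin{\left(\frac{\pi}{3} + \frac{3}{2} \right)}}{3}.

Antiderivative: F(y) = \frac{5 \log{\left(3 y^{2} + 1 \right)} + 2 \sin{\left(\frac{3 y}{2} + \frac{\pi}{3} \right)}}{3}; value = - \frac{2 \cos{\left(\frac{\pi}{6} + \frac{3}{2} \right)}}{3} + \frac{2 \sin{\left(\frac{\pi}{3} + \frac{3}{2} \right)}}{3}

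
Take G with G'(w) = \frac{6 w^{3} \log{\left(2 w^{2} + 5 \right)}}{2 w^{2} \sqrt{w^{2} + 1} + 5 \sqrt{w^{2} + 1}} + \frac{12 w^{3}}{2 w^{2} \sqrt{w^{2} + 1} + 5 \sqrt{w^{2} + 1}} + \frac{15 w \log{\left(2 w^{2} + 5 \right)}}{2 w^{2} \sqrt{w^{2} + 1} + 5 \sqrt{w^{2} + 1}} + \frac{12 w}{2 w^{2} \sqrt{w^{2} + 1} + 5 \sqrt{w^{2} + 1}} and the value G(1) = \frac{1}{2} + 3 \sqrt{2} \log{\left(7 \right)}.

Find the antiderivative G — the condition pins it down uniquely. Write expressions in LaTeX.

G(w) = 3 \sqrt{w^{2} + 1} \log{\left(2 w^{2} + 5 \right)} + \frac{1}{2}

Recognize the product-rule pattern: G'(w) = u'v + uv' with u = 3 \sqrt{w^{2} + 1}, v = \log{\left(2 w^{2} + 5 \right)}, so integration by parts undoes it.
A general antiderivative is 3 \sqrt{w^{2} + 1} \log{\left(2 w^{2} + 5 \right)} + C.
The condition gives C = \frac{1}{2} + 3 \sqrt{2} \log{\left(7 \right)} - (3 \sqrt{2} \log{\left(7 \right)}) = \frac{1}{2}.
So G(w) = 3 \sqrt{w^{2} + 1} \log{\left(2 w^{2} + 5 \right)} + \frac{1}{2}.
Check: d/dw[3 \sqrt{w^{2} + 1} \log{\left(2 w^{2} + 5 \right)} + \frac{1}{2}] = \frac{6 w^{3} \log{\left(2 w^{2} + 5 \right)} + 12 w^{3} + 15 w \log{\left(2 w^{2} + 5 \right)} + 12 w}{2 w^{2} \sqrt{w^{2} + 1} + 5 \sqrt{w^{2} + 1}}, which equals G'(w).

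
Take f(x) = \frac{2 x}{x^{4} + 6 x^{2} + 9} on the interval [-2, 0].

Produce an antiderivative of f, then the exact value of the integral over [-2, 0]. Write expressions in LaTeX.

f matches the chain-rule pattern g'(h)*h' with inner function h(x) = x^{2} + 3; substituting u = h(x) collapses the integral.
F(x) = - \frac{1}{x^{2} + 3} is an antiderivative of f.
Check: d/dx[- \frac{1}{x^{2} + 3}] = \frac{2 x}{x^{4} + 6 x^{2} + 9} = f(x).
F(0) = - \frac{1}{3}; F(-2) = - \frac{1}{7}.
Integral = F(0) - F(-2) = - \frac{4}{21}.

Antiderivative: F(x) = - \frac{1}{x^{2} + 3}; value = - \frac{4}{21}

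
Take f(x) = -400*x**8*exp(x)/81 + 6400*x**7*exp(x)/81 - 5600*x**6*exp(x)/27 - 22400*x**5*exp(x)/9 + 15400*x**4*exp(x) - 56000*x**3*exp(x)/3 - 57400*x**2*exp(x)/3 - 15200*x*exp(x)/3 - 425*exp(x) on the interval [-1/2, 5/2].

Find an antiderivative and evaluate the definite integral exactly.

f has the shape u'v + uv' for u = -25*(2*x**2/3 - 4*x - 1)**4 and v = exp(x) — it is the derivative of the product u*v.
F(x) = -400*x**8*exp(x)/81 + 3200*x**7*exp(x)/27 - 28000*x**6*exp(x)/27 + 11200*x**5*exp(x)/3 - 9800*x**4*exp(x)/3 - 5600*x**3*exp(x) - 7000*x**2*exp(x)/3 - 400*x*exp(x) - 25*exp(x) is an antiderivative of f.
Check: d/dx[-400*x**8*exp(x)/81 + 3200*x**7*exp(x)/27 - 28000*x**6*exp(x)/27 + 11200*x**5*exp(x)/3 - 9800*x**4*exp(x)/3 - 5600*x**3*exp(x) - 7000*x**2*exp(x)/3 - 400*x*exp(x) - 25*exp(x)] = -400*x**8*exp(x)/81 + 6400*x**7*exp(x)/81 - 5600*x**6*exp(x)/27 - 22400*x**5*exp(x)/9 + 15400*x**4*exp(x) - 56000*x**3*exp(x)/3 - 57400*x**2*exp(x)/3 - 15200*x*exp(x)/3 - 425*exp(x) = f(x).
F(5/2) = -70644025*exp(5/2)/1296; F(-1/2) = -60025*exp(-1/2)/1296.
Integral = F(5/2) - F(-1/2) = -70644025*exp(5/2)/1296 + 60025*exp(-1/2)/1296.

Antiderivative: F(x) = -400*x**8*exp(x)/81 + 3200*x**7*exp(x)/27 - 28000*x**6*exp(x)/27 + 11200*x**5*exp(x)/3 - 9800*x**4*exp(x)/3 - 5600*x**3*exp(x) - 7000*x**2*exp(x)/3 - 400*x*exp(x) - 25*exp(x); value = -70644025*exp(5/2)/1296 + 60025*exp(-1/2)/1296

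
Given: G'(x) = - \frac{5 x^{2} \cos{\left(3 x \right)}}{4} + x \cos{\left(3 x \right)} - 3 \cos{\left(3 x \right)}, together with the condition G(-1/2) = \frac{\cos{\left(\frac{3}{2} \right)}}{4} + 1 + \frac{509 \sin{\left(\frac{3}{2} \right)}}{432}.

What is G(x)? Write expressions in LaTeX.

Integrate term by term and add the pieces.
A general antiderivative is - \frac{5 x^{2} \sin{\left(3 x \right)}}{12} + \frac{x \sin{\left(3 x \right)}}{3} - \frac{5 x \cos{\left(3 x \right)}}{18} - \frac{49 \sin{\left(3 x \right)}}{54} + \frac{\cos{\left(3 x \right)}}{9} + C.
The condition gives C = \frac{\cos{\left(\frac{3}{2} \right)}}{4} + 1 + \frac{509 \sin{\left(\frac{3}{2} \right)}}{432} - (\frac{\cos{\left(\frac{3}{2} \right)}}{4} + \frac{509 \sin{\left(\frac{3}{2} \right)}}{432}) = 1.
So G(x) = - \frac{45 x^{2} \sin{\left(3 x \right)} - 36 x \sin{\left(3 x \right)} + 30 x \cos{\left(3 x \right)} + 98 \sin{\left(3 x \right)} - 12 \cos{\left(3 x \right)} - 108}{108}.
Check: d/dx[- \frac{45 x^{2} \sin{\left(3 x \right)} - 36 x \sin{\left(3 x \right)} + 30 x \cos{\left(3 x \right)} + 98 \sin{\left(3 x \right)} - 12 \cos{\left(3 x \right)} - 108}{108}] = - \frac{5 x^{2} \cos{\left(3 x \right)}}{4} + x \cos{\left(3 x \right)} - 3 \cos{\left(3 x \right)} = G'(x).

G(x) = - \frac{45 x^{2} \sin{\left(3 x \right)} - 36 x \sin{\left(3 x \right)} + 30 x \cos{\left(3 x \right)} + 98 \sin{\left(3 x \right)} - 12 \cos{\left(3 x \right)} - 108}{108}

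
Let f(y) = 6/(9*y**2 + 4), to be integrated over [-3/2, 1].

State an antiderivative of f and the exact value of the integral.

Antiderivative: F(y) = atan(3*y/2); value = atan(3/2) + atan(9/4)

Recover f(y) by differentiating a candidate F(y); any mismatch rules it out.
F(y) = atan(3*y/2) is an antiderivative of f.
Check: d/dy[atan(3*y/2)] = 6/(9*y**2 + 4) = f(y).
F(1) = atan(3/2); F(-3/2) = -atan(9/4).
Integral = F(1) - F(-3/2) = atan(3/2) + atan(9/4).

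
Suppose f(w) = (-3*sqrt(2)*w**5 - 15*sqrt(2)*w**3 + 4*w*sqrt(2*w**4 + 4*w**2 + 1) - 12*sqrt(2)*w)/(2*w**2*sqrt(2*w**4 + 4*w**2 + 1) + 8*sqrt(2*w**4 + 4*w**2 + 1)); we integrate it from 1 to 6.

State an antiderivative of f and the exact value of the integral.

Antiderivative: F(w) = (-3*sqrt(2)*sqrt(2*w**4 + 4*w**2 + 1) + 8*log(w**2 + 4))/8; value = -3*sqrt(5474)/8 - log(5) + 3*sqrt(14)/8 + log(40)

Check any antiderivative F(w) by computing F'(w) and comparing it with f(w).
F(w) = (-3*sqrt(2)*sqrt(2*w**4 + 4*w**2 + 1) + 8*log(w**2 + 4))/8 is an antiderivative of f.
Check: d/dw[(-3*sqrt(2)*sqrt(2*w**4 + 4*w**2 + 1) + 8*log(w**2 + 4))/8] = (-3*sqrt(2)*w**5 - 15*sqrt(2)*w**3 + 4*w*sqrt(2*w**4 + 4*w**2 + 1) - 12*sqrt(2)*w)/(2*w**2*sqrt(2*w**4 + 4*w**2 + 1) + 8*sqrt(2*w**4 + 4*w**2 + 1)) = f(w).
F(6) = -3*sqrt(5474)/8 + log(40); F(1) = -3*sqrt(14)/8 + log(5).
Integral = F(6) - F(1) = -3*sqrt(5474)/8 - log(5) + 3*sqrt(14)/8 + log(40).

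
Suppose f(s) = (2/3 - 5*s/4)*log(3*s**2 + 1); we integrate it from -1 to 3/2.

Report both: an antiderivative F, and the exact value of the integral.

Antiderivative: F(s) = (45*s**2 + 3*s*(16 - 15*s)*log(3*s**2 + 1) - 96*s - 15*log(s**2 + 1/3) + 32*sqrt(3)*atan(sqrt(3)*s))/72; value = -245/96 - 13*log(31/4)/32 - 5*log(31/12)/24 + 5*log(4/3)/24 + 4*sqrt(3)*pi/27 + 4*sqrt(3)*atan(3*sqrt(3)/2)/9 + 31*log(4)/24

A candidate is checked by its d/ds: the result must match f(s).
F(s) = (45*s**2 + 3*s*(16 - 15*s)*log(3*s**2 + 1) - 96*s - 15*log(s**2 + 1/3) + 32*sqrt(3)*atan(sqrt(3)*s))/72 is an antiderivative of f.
Check: d/ds[(45*s**2 + 3*s*(16 - 15*s)*log(3*s**2 + 1) - 96*s - 15*log(s**2 + 1/3) + 32*sqrt(3)*atan(sqrt(3)*s))/72] = -5*s*log(3*s**2 + 1)/4 + 2*log(3*s**2 + 1)/3, which equals f(s).
F(3/2) = -13*log(31/4)/32 - 19/32 - 5*log(31/12)/24 + 4*sqrt(3)*atan(3*sqrt(3)/2)/9; F(-1) = -31*log(4)/24 - 4*sqrt(3)*pi/27 - 5*log(4/3)/24 + 47/24.
Integral = F(3/2) - F(-1) = -245/96 - 13*log(31/4)/32 - 5*log(31/12)/24 + 5*log(4/3)/24 + 4*sqrt(3)*pi/27 + 4*sqrt(3)*atan(3*sqrt(3)/2)/9 + 31*log(4)/24.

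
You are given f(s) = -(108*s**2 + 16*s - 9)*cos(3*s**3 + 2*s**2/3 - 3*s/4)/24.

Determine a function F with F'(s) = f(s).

f matches the chain-rule pattern g'(h)*h' with inner function h(s) = 3*s**3 + 2*s**2/3 - 3*s/4; substituting u = h(s) collapses the integral.
Check: d/ds[-sin(3*s**3 + 2*s**2/3 - 3*s/4)/2] = -9*s**2*cos(3*s**3 + 2*s**2/3 - 3*s/4)/2 - 2*s*cos(3*s**3 + 2*s**2/3 - 3*s/4)/3 + 3*cos(3*s**3 + 2*s**2/3 - 3*s/4)/8, which equals f(s).

An antiderivative is F(s) = -sin(3*s**3 + 2*s**2/3 - 3*s/4)/2.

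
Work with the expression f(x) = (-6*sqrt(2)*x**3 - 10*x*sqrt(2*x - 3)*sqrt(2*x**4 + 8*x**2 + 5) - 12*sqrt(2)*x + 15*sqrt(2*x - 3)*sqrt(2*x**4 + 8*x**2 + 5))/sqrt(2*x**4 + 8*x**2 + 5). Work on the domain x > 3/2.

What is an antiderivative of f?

An antiderivative is F(x) = -4*x**2*sqrt(2*x - 3) + 12*x*sqrt(2*x - 3) - 9*sqrt(2*x - 3) - 3*sqrt(x**4 + 4*x**2 + 5/2).

Check any antiderivative F(x) by computing F'(x) and comparing it with f(x).
Check: d/dx[-4*x**2*sqrt(2*x - 3) + 12*x*sqrt(2*x - 3) - 9*sqrt(2*x - 3) - 3*sqrt(x**4 + 4*x**2 + 5/2)] = (-6*sqrt(2)*x**3*sqrt(2*x - 3) - 20*x**2*sqrt(2*x**4 + 8*x**2 + 5) - 12*sqrt(2)*x*sqrt(2*x - 3) + 60*x*sqrt(2*x**4 + 8*x**2 + 5) - 45*sqrt(2*x**4 + 8*x**2 + 5))/(sqrt(2*x - 3)*sqrt(2*x**4 + 8*x**2 + 5)), which equals f(x).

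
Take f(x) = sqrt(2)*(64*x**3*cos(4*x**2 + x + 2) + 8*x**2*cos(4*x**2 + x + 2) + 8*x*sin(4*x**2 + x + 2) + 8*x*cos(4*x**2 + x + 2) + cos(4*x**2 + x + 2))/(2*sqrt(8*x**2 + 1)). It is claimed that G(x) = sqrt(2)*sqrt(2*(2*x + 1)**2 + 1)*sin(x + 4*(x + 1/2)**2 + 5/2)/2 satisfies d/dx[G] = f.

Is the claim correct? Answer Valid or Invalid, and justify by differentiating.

d/dx[G] = (64*sqrt(2)*x**3*cos(4*x**2 + 5*x + 7/2) + 104*sqrt(2)*x**2*cos(4*x**2 + 5*x + 7/2) + 8*sqrt(2)*x*sin(4*x**2 + 5*x + 7/2) + 64*sqrt(2)*x*cos(4*x**2 + 5*x + 7/2) + 4*sqrt(2)*sin(4*x**2 + 5*x + 7/2) + 15*sqrt(2)*cos(4*x**2 + 5*x + 7/2))/(2*sqrt(8*x**2 + 8*x + 3))
d/dx[G] - f(x) = sqrt(2)*(64*x**3*sqrt(8*x**2 + 1)*cos(4*x**2 + 5*x + 7/2) - 64*x**3*sqrt(8*x**2 + 8*x + 3)*cos(4*x**2 + x + 2) + 104*x**2*sqrt(8*x**2 + 1)*cos(4*x**2 + 5*x + 7/2) - 8*x**2*sqrt(8*x**2 + 8*x + 3)*cos(4*x**2 + x + 2) + 8*x*sqrt(8*x**2 + 1)*sin(4*x**2 + 5*x + 7/2) + 64*x*sqrt(8*x**2 + 1)*cos(4*x**2 + 5*x + 7/2) - 8*x*sqrt(8*x**2 + 8*x + 3)*sin(4*x**2 + x + 2) - 8*x*sqrt(8*x**2 + 8*x + 3)*cos(4*x**2 + x + 2) + 4*sqrt(8*x**2 + 1)*sin(4*x**2 + 5*x + 7/2) + 15*sqrt(8*x**2 + 1)*cos(4*x**2 + 5*x + 7/2) - sqrt(8*x**2 + 8*x + 3)*cos(4*x**2 + x + 2))/(2*sqrt(8*x**2 + 1)*sqrt(8*x**2 + 8*x + 3)) != 0.

Invalid: d/dx[G] - f = sqrt(2)*(64*x**3*sqrt(8*x**2 + 1)*cos(4*x**2 + 5*x + 7/2) - 64*x**3*sqrt(8*x**2 + 8*x + 3)*cos(4*x**2 + x + 2) + 104*x**2*sqrt(8*x**2 + 1)*cos(4*x**2 + 5*x + 7/2) - 8*x**2*sqrt(8*x**2 + 8*x + 3)*cos(4*x**2 + x + 2) + 8*x*sqrt(8*x**2 + 1)*sin(4*x**2 + 5*x + 7/2) + 64*x*sqrt(8*x**2 + 1)*cos(4*x**2 + 5*x + 7/2) - 8*x*sqrt(8*x**2 + 8*x + 3)*sin(4*x**2 + x + 2) - 8*x*sqrt(8*x**2 + 8*x + 3)*cos(4*x**2 + x + 2) + 4*sqrt(8*x**2 + 1)*sin(4*x**2 + 5*x + 7/2) + 15*sqrt(8*x**2 + 1)*cos(4*x**2 + 5*x + 7/2) - sqrt(8*x**2 + 8*x + 3)*cos(4*x**2 + x + 2))/(2*sqrt(8*x**2 + 1)*sqrt(8*x**2 + 8*x + 3)), which is not 0.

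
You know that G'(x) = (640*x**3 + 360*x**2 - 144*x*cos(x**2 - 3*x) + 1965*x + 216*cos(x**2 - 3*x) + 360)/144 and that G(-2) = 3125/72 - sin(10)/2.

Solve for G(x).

G(x) = (5*(-8*x**2 - 3*x - 24)**2 - 144*sin(x**2 - 3*x))/288

Whatever form G(x) takes, its d/dx must return the stated G'(x).
A general antiderivative is 5*(-2*x**2/3 - x/4 - 2)**2/2 - sin(x**2 - 3*x)/2 + C.
The condition gives C = 3125/72 - sin(10)/2 - (3125/72 - sin(10)/2) = 0.
So G(x) = (5*(-8*x**2 - 3*x - 24)**2 - 144*sin(x**2 - 3*x))/288.
Check: d/dx[(5*(-8*x**2 - 3*x - 24)**2 - 144*sin(x**2 - 3*x))/288] = 40*x**3/9 + 5*x**2/2 - x*cos(x**2 - 3*x) + 655*x/48 + 3*cos(x**2 - 3*x)/2 + 5/2, which equals G'(x).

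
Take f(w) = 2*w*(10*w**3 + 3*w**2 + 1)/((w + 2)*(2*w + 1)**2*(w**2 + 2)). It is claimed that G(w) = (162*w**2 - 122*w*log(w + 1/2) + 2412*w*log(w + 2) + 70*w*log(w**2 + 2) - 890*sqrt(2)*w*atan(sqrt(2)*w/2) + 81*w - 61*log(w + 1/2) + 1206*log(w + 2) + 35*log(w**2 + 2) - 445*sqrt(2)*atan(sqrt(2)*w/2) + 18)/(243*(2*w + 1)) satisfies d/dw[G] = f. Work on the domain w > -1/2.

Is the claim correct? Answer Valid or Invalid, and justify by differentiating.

d/dw[G] = (4*w**5 + 72*w**4 + 35*w**3 + 26*w**2 + 24*w + 4)/(12*w**5 + 36*w**4 + 51*w**3 + 78*w**2 + 54*w + 12)
d/dw[G] - f(w) = 1/3 != 0.

Invalid: d/dw[G] - f = 1/3, which is not 0.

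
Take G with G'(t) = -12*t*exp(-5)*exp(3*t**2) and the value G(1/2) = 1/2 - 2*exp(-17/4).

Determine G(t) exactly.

The substitution u = 3*t**2 - 5 works: G'(t) is exactly (dG/du)*(du/dt) for that inner function.
A general antiderivative is -2*exp(3*t**2 - 5) + C.
The condition gives C = 1/2 - 2*exp(-17/4) - (-2*exp(-17/4)) = 1/2.
So G(t) = -2*exp(-5)*exp(3*t**2) + 1/2.
Check: d/dt[-2*exp(-5)*exp(3*t**2) + 1/2] = -12*t*exp(-5)*exp(3*t**2) = G'(t).

G(t) = -2*exp(-5)*exp(3*t**2) + 1/2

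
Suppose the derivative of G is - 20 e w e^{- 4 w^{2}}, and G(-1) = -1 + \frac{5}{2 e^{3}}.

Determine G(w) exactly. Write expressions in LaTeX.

The substitution u = 1 - 4 w^{2} works: G'(w) is exactly (dG/du)*(du/dw) for that inner function.
A general antiderivative is \frac{5 e^{1 - 4 w^{2}}}{2} + C.
The condition gives C = -1 + \frac{5}{2 e^{3}} - (\frac{5}{2 e^{3}}) = -1.
So G(w) = \frac{5 e^{1 - 4 w^{2}} - 2}{2}.
Check: d/dw[\frac{5 e^{1 - 4 w^{2}} - 2}{2}] = - 20 e w e^{- 4 w^{2}} = G'(w).

G(w) = \frac{5 e^{1 - 4 w^{2}} - 2}{2}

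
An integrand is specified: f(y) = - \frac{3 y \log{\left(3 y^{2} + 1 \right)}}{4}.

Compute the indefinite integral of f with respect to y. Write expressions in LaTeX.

Whatever form F(y) takes, F'(y) = f(y) is non-negotiable.
Check: d/dy[- \frac{3 y^{2} \log{\left(3 y^{2} + 1 \right)}}{8} + \frac{3 y^{2}}{8} - \frac{\log{\left(3 y^{2} + 1 \right)}}{8}] = - \frac{3 y \log{\left(3 y^{2} + 1 \right)}}{4} = f(y).

F(y) = - \frac{3 y^{2} \log{\left(3 y^{2} + 1 \right)}}{8} + \frac{3 y^{2}}{8} - \frac{\log{\left(3 y^{2} + 1 \right)}}{8} + C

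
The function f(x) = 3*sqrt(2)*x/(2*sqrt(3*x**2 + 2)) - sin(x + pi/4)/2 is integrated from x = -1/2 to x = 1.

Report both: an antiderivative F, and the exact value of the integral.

Antiderivative: F(x) = sqrt(3*x**2/2 + 1) + cos(x + pi/4)/2; value = -sqrt(22)/4 - sin(1/2 + pi/4)/2 + cos(pi/4 + 1)/2 + sqrt(10)/2

The integrand splits into summands that can be handled one at a time.
F(x) = sqrt(3*x**2/2 + 1) + cos(x + pi/4)/2 is an antiderivative of f.
Check: d/dx[sqrt(3*x**2/2 + 1) + cos(x + pi/4)/2] = (3*sqrt(2)*x - sqrt(3*x**2 + 2)*sin(x + pi/4))/(2*sqrt(3*x**2 + 2)), which equals f(x).
F(1) = cos(pi/4 + 1)/2 + sqrt(10)/2; F(-1/2) = sin(1/2 + pi/4)/2 + sqrt(22)/4.
Integral = F(1) - F(-1/2) = -sqrt(22)/4 - sin(1/2 + pi/4)/2 + cos(pi/4 + 1)/2 + sqrt(10)/2.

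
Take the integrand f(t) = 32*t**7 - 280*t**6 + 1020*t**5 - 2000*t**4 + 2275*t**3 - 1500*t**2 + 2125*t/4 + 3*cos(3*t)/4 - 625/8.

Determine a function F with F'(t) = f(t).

An antiderivative is F(t) = (256*t**8 - 2560*t**7 + 10880*t**6 - 25600*t**5 + 36400*t**4 - 32000*t**3 + 17000*t**2 - 5000*t + 16*sin(3*t) + 625)/64.

The integrand splits into summands that can be handled one at a time.
Check: d/dt[(256*t**8 - 2560*t**7 + 10880*t**6 - 25600*t**5 + 36400*t**4 - 32000*t**3 + 17000*t**2 - 5000*t + 16*sin(3*t) + 625)/64] = 32*t**7 - 280*t**6 + 1020*t**5 - 2000*t**4 + 2275*t**3 - 1500*t**2 + 2125*t/4 + 3*cos(3*t)/4 - 625/8 = f(t).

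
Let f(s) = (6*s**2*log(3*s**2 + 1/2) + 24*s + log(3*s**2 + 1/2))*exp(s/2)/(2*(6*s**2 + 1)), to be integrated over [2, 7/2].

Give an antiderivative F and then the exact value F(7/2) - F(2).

Recognize the product-rule pattern: f = u'v + uv' with u = exp(s/2), v = log(3*s**2 + 1/2), so integration by parts undoes it.
F(s) = exp(s/2)*log(3*s**2 + 1/2) is an antiderivative of f.
Check: d/ds[exp(s/2)*log(3*s**2 + 1/2)] = (6*s**2*exp(s/2)*log(3*s**2 + 1/2) + 24*s*exp(s/2) + exp(s/2)*log(3*s**2 + 1/2))/(12*s**2 + 2), which equals f(s).
F(7/2) = exp(7/4)*log(149/4); F(2) = exp(1)*log(25/2).
Integral = F(7/2) - F(2) = -exp(1)*log(25/2) + exp(7/4)*log(149/4).

Antiderivative: F(s) = exp(s/2)*log(3*s**2 + 1/2); value = -exp(1)*log(25/2) + exp(7/4)*log(149/4)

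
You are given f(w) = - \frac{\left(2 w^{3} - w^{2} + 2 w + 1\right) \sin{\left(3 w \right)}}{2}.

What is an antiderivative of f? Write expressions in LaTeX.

A first test for any F(w): its w-derivative must equal f(w) identically.
Check: d/dw[\frac{18 w^{3} \cos{\left(3 w \right)} - 18 w^{2} \sin{\left(3 w \right)} - 9 w^{2} \cos{\left(3 w \right)} + 6 w \sin{\left(3 w \right)} + 6 w \cos{\left(3 w \right)} - 2 \sin{\left(3 w \right)} + 11 \cos{\left(3 w \right)}}{54}] = - w^{3} \sin{\left(3 w \right)} + \frac{w^{2} \sin{\left(3 w \right)}}{2} - w \sin{\left(3 w \right)} - \frac{\sin{\left(3 w \right)}}{2}, which equals f(w).

An antiderivative is F(w) = \frac{18 w^{3} \cos{\left(3 w \right)} - 18 w^{2} \sin{\left(3 w \right)} - 9 w^{2} \cos{\left(3 w \right)} + 6 w \sin{\left(3 w \right)} + 6 w \cos{\left(3 w \right)} - 2 \sin{\left(3 w \right)} + 11 \cos{\left(3 w \right)}}{54}.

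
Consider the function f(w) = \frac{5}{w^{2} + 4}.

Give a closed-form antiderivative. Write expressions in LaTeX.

Differentiate the proposed F(w) back; it has to land on f(w) exactly.
Check: d/dw[\frac{5 \operatorname{atan}{\left(\frac{w}{2} \right)}}{2}] = \frac{5}{w^{2} + 4} = f(w).

An antiderivative is F(w) = \frac{5 \operatorname{atan}{\left(\frac{w}{2} \right)}}{2}.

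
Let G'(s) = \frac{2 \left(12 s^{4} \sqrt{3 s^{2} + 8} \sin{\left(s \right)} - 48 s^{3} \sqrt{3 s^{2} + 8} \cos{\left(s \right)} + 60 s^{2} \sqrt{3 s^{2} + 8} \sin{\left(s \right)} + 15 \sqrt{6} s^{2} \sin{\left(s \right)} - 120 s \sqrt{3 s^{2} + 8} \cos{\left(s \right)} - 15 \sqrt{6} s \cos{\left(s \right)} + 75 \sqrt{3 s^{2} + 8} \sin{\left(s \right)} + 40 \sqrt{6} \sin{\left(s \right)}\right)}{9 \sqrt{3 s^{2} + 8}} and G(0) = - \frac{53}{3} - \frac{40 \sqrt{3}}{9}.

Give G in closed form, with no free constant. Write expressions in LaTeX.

G'(s) has the shape u'v + uv' for u = - \frac{8 \left(- s^{2} - \frac{5}{2}\right)^{2}}{3} - \frac{20 \sqrt{\frac{s^{2}}{2} + \frac{4}{3}}}{3} and v = \cos{\left(s \right)} — it is the derivative of the product u*v.
A general antiderivative is \frac{4 \left(- 2 \left(- s^{2} - \frac{5}{2}\right)^{2} - 5 \sqrt{\frac{s^{2}}{2} + \frac{4}{3}}\right) \cos{\left(s \right)}}{3} + C.
The condition gives C = - \frac{53}{3} - \frac{40 \sqrt{3}}{9} - (- \frac{50}{3} - \frac{40 \sqrt{3}}{9}) = -1.
So G(s) = \frac{2 \left(- 3 \left(- 2 s^{2} - 5\right)^{2} - 5 \sqrt{6} \sqrt{3 s^{2} + 8}\right) \cos{\left(s \right)} - 9}{9}.
Check: d/ds[\frac{2 \left(- 3 \left(- 2 s^{2} - 5\right)^{2} - 5 \sqrt{6} \sqrt{3 s^{2} + 8}\right) \cos{\left(s \right)} - 9}{9}] = \frac{24 s^{4} \sqrt{3 s^{2} + 8} \sin{\left(s \right)} - 96 s^{3} \sqrt{3 s^{2} + 8} \cos{\left(s \right)} + 120 s^{2} \sqrt{3 s^{2} + 8} \sin{\left(s \right)} + 30 \sqrt{6} s^{2} \sin{\left(s \right)} - 240 s \sqrt{3 s^{2} + 8} \cos{\left(s \right)} - 30 \sqrt{6} s \cos{\left(s \right)} + 150 \sqrt{3 s^{2} + 8} \sin{\left(s \right)} + 80 \sqrt{6} \sin{\left(s \right)}}{9 \sqrt{3 s^{2} + 8}}, which equals G'(s).

G(s) = \frac{2 \left(- 3 \left(- 2 s^{2} - 5\right)^{2} - 5 \sqrt{6} \sqrt{3 s^{2} + 8}\right) \cos{\left(s \right)} - 9}{9}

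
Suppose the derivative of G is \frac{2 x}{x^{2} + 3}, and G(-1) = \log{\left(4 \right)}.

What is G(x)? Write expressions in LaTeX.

The substitution u = x^{2} + 3 works: G'(x) is exactly (dG/du)*(du/dx) for that inner function.
A general antiderivative is \log{\left(x^{2} + 3 \right)} + C.
The condition gives C = \log{\left(4 \right)} - (\log{\left(4 \right)}) = 0.
So G(x) = \log{\left(x^{2} + 3 \right)}.
Check: d/dx[\log{\left(x^{2} + 3 \right)}] = \frac{2 x}{x^{2} + 3} = G'(x).

G(x) = \log{\left(x^{2} + 3 \right)}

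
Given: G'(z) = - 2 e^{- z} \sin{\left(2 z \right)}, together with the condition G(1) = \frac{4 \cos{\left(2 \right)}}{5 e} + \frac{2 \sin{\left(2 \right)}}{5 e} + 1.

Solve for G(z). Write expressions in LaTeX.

G(z) = 1 + \frac{2 e^{- z} \sin{\left(2 z \right)}}{5} + \frac{4 e^{- z} \cos{\left(2 z \right)}}{5}

Recover the given G'(z) by differentiating a candidate G(z); any mismatch rules it out.
A general antiderivative is \frac{2 e^{- z} \sin{\left(2 z \right)}}{5} + \frac{4 e^{- z} \cos{\left(2 z \right)}}{5} + C.
The condition gives C = \frac{4 \cos{\left(2 \right)}}{5 e} + \frac{2 \sin{\left(2 \right)}}{5 e} + 1 - (\frac{4 \cos{\left(2 \right)}}{5 e} + \frac{2 \sin{\left(2 \right)}}{5 e}) = 1.
So G(z) = 1 + \frac{2 e^{- z} \sin{\left(2 z \right)}}{5} + \frac{4 e^{- z} \cos{\left(2 z \right)}}{5}.
Check: d/dz[1 + \frac{2 e^{- z} \sin{\left(2 z \right)}}{5} + \frac{4 e^{- z} \cos{\left(2 z \right)}}{5}] = - 2 e^{- z} \sin{\left(2 z \right)} = G'(z).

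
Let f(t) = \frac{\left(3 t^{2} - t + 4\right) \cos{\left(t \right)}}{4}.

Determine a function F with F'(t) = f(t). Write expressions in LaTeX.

An antiderivative is F(t) = \frac{3 t^{2} \sin{\left(t \right)}}{4} - \frac{t \sin{\left(t \right)}}{4} + \frac{3 t \cos{\left(t \right)}}{2} - \frac{\sin{\left(t \right)}}{2} - \frac{\cos{\left(t \right)}}{4}.

Since d/dt undoes antidifferentiation here, F'(t) = f(t) is required of F(t).
Check: d/dt[\frac{3 t^{2} \sin{\left(t \right)}}{4} - \frac{t \sin{\left(t \right)}}{4} + \frac{3 t \cos{\left(t \right)}}{2} - \frac{\sin{\left(t \right)}}{2} - \frac{\cos{\left(t \right)}}{4}] = \frac{3 t^{2} \cos{\left(t \right)}}{4} - \frac{t \cos{\left(t \right)}}{4} + \cos{\left(t \right)}, which equals f(t).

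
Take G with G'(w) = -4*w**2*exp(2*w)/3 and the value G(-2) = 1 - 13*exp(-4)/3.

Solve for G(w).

Recognize the product-rule pattern: G'(w) = u'v + uv' with u = -2*w**2/3 + 2*w/3 - 1/3, v = exp(2*w), so integration by parts undoes it.
A general antiderivative is (-2*w**2 + 2*w - 1)*exp(2*w)/3 + C.
The condition gives C = 1 - 13*exp(-4)/3 - (-13*exp(-4)/3) = 1.
So G(w) = ((-2*w**2 + 2*w - 1)*exp(2*w) + 3)/3.
Check: d/dw[((-2*w**2 + 2*w - 1)*exp(2*w) + 3)/3] = -4*w**2*exp(2*w)/3 = G'(w).

G(w) = ((-2*w**2 + 2*w - 1)*exp(2*w) + 3)/3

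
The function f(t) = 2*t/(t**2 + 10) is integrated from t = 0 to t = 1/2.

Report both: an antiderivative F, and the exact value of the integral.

Antiderivative: F(t) = log(t**2/2 + 5); value = -log(5) + log(41/8)

The substitution u = t**2/2 + 5 works: f is exactly (dF/du)*(du/dt) for that inner function.
F(t) = log(t**2/2 + 5) is an antiderivative of f.
Check: d/dt[log(t**2/2 + 5)] = 2*t/(t**2 + 10) = f(t).
F(1/2) = log(41/8); F(0) = log(5).
Integral = F(1/2) - F(0) = -log(5) + log(41/8).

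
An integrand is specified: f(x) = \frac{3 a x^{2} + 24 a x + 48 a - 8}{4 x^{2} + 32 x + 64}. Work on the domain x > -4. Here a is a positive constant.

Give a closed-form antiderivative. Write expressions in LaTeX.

Check any antiderivative F(x) by computing F'(x) and comparing it with f(x).
Check: d/dx[\frac{3 a x \left(x + 4\right) + 8}{4 \left(x + 4\right)}] = \frac{3 a x^{2} + 24 a x + 48 a - 8}{4 x^{2} + 32 x + 64} = f(x).

An antiderivative is F(x) = \frac{3 a x \left(x + 4\right) + 8}{4 \left(x + 4\right)}.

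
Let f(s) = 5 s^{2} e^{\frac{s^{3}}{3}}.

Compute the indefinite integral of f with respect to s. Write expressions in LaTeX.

The substitution u = \frac{s^{3}}{3} works: f is exactly (dF/du)*(du/ds) for that inner function.
Check: d/ds[5 e^{\frac{s^{3}}{3}}] = 5 s^{2} e^{\frac{s^{3}}{3}} = f(s).

F(s) = 5 e^{\frac{s^{3}}{3}} + C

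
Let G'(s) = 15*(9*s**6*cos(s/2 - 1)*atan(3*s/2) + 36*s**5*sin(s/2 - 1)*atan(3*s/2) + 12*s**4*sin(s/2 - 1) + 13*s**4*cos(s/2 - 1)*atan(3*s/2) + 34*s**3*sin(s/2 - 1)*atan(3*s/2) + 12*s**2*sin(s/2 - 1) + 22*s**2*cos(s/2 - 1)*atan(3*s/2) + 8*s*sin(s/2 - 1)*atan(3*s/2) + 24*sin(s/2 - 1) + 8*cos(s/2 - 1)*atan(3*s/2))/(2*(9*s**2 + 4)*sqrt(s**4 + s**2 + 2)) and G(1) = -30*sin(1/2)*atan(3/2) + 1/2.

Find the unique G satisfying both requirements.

G(s) = 15*sqrt(s**4 + s**2 + 2)*sin(s/2 - 1)*atan(3*s/2) + 1/2

For G(s) to be correct, d/ds[G] must agree with the stated G'(s) identically.
A general antiderivative is 15*sqrt(s**4 + s**2 + 2)*sin(s/2 - 1)*atan(3*s/2) + C.
The condition gives C = -30*sin(1/2)*atan(3/2) + 1/2 - (-30*sin(1/2)*atan(3/2)) = 1/2.
So G(s) = 15*sqrt(s**4 + s**2 + 2)*sin(s/2 - 1)*atan(3*s/2) + 1/2.
Check: d/ds[15*sqrt(s**4 + s**2 + 2)*sin(s/2 - 1)*atan(3*s/2) + 1/2] = (135*s**6*cos(s/2 - 1)*atan(3*s/2) + 540*s**5*sin(s/2 - 1)*atan(3*s/2) + 180*s**4*sin(s/2 - 1) + 195*s**4*cos(s/2 - 1)*atan(3*s/2) + 510*s**3*sin(s/2 - 1)*atan(3*s/2) + 180*s**2*sin(s/2 - 1) + 330*s**2*cos(s/2 - 1)*atan(3*s/2) + 120*s*sin(s/2 - 1)*atan(3*s/2) + 360*sin(s/2 - 1) + 120*cos(s/2 - 1)*atan(3*s/2))/(18*s**2*sqrt(s**4 + s**2 + 2) + 8*sqrt(s**4 + s**2 + 2)), which equals G'(s).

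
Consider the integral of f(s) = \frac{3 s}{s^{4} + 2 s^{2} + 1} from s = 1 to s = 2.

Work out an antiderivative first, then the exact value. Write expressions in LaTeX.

f matches the chain-rule pattern g'(h)*h' with inner function h(s) = 2 s^{2} + 2; substituting u = h(s) collapses the integral.
F(s) = - \frac{3}{2 s^{2} + 2} is an antiderivative of f.
Check: d/ds[- \frac{3}{2 s^{2} + 2}] = \frac{3 s}{s^{4} + 2 s^{2} + 1} = f(s).
F(2) = - \frac{3}{10}; F(1) = - \frac{3}{4}.
Integral = F(2) - F(1) = \frac{9}{20}.

Antiderivative: F(s) = - \frac{3}{2 s^{2} + 2}; value = \frac{9}{20}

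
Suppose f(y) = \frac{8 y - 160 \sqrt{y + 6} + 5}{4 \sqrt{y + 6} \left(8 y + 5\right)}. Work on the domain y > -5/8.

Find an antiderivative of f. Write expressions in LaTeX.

An antiderivative is F(y) = \frac{\sqrt{y + 6} - 10 \log{\left(4 y + \frac{5}{2} \right)}}{2}.

Since d/dy undoes antidifferentiation here, F'(y) = f(y) is required of F(y).
Check: d/dy[\frac{\sqrt{y + 6} - 10 \log{\left(4 y + \frac{5}{2} \right)}}{2}] = \frac{8 y - 160 \sqrt{y + 6} + 5}{32 y \sqrt{y + 6} + 20 \sqrt{y + 6}}, which equals f(y).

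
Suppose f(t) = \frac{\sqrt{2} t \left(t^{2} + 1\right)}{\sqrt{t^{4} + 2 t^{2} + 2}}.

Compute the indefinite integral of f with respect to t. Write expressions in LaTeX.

F(t) = \sqrt{\frac{t^{4}}{2} + t^{2} + 1} + C

The substitution u = \frac{t^{4}}{2} + t^{2} + 1 works: f is exactly (dF/du)*(du/dt) for that inner function.
Check: d/dt[\sqrt{\frac{t^{4}}{2} + t^{2} + 1}] = \frac{\sqrt{2} t^{3} + \sqrt{2} t}{\sqrt{t^{4} + 2 t^{2} + 2}}, which equals f(t).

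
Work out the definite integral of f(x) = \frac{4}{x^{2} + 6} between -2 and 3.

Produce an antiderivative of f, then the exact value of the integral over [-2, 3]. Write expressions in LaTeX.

Antiderivative: F(x) = \frac{2 \sqrt{6} \operatorname{atan}{\left(\frac{\sqrt{6} x}{6} \right)}}{3}; value = \frac{2 \sqrt{6} \operatorname{atan}{\left(\frac{\sqrt{6}}{3} \right)}}{3} + \frac{2 \sqrt{6} \operatorname{atan}{\left(\frac{\sqrt{6}}{2} \right)}}{3}

Recover f(x) by differentiating a candidate F(x); any mismatch rules it out.
F(x) = \frac{2 \sqrt{6} \operatorname{atan}{\left(\frac{\sqrt{6} x}{6} \right)}}{3} is an antiderivative of f.
Check: d/dx[\frac{2 \sqrt{6} \operatorname{atan}{\left(\frac{\sqrt{6} x}{6} \right)}}{3}] = \frac{4}{x^{2} + 6} = f(x).
F(3) = \frac{2 \sqrt{6} \operatorname{atan}{\left(\frac{\sqrt{6}}{2} \right)}}{3}; F(-2) = - \frac{2 \sqrt{6} \operatorname{atan}{\left(\frac{\sqrt{6}}{3} \right)}}{3}.
Integral = F(3) - F(-2) = \frac{2 \sqrt{6} \operatorname{atan}{\left(\frac{\sqrt{6}}{3} \right)}}{3} + \frac{2 \sqrt{6} \operatorname{atan}{\left(\frac{\sqrt{6}}{2} \right)}}{3}.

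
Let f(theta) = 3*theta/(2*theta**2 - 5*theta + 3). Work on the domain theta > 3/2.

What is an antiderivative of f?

The denominator factors as (theta - 1)*(2*theta - 3); partial fractions split f into directly integrable pieces: 9/(2*theta - 3) - 3/(theta - 1).
Check: d/dtheta[9*log(theta - 3/2)/2 - 3*log(theta - 1)] = 3*theta/(2*theta**2 - 5*theta + 3) = f(theta).

An antiderivative is F(theta) = 9*log(theta - 3/2)/2 - 3*log(theta - 1).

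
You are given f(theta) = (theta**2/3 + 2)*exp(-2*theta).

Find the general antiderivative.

Recognize the product-rule pattern: f = u'v + uv' with u = -theta**2/6 - theta/6 - 13/12, v = exp(-2*theta), so integration by parts undoes it.
Check: d/dtheta[(-2*theta**2 - 2*theta - 13)*exp(-2*theta)/12] = (theta**2 + 6)*exp(-2*theta)/3, which equals f(theta).

F(theta) = (-2*theta**2 - 2*theta - 13)*exp(-2*theta)/12 + C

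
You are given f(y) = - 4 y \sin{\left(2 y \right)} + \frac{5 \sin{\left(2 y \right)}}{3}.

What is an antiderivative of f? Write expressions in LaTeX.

An antiderivative is F(y) = 2 y \cos{\left(2 y \right)} - \sin{\left(2 y \right)} - \frac{5 \cos{\left(2 y \right)}}{6}.

Integrate term by term and add the pieces.
Check: d/dy[2 y \cos{\left(2 y \right)} - \sin{\left(2 y \right)} - \frac{5 \cos{\left(2 y \right)}}{6}] = - 4 y \sin{\left(2 y \right)} + \frac{5 \sin{\left(2 y \right)}}{3} = f(y).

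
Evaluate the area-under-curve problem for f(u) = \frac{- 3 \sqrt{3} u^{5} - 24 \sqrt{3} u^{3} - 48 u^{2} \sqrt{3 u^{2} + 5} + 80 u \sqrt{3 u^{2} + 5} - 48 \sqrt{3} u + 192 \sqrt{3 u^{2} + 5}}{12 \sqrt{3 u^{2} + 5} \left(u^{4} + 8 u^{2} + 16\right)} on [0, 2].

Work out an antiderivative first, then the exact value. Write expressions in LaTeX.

Antiderivative: F(u) = \frac{- 3 u^{2} \sqrt{3 u^{2} + 5} + 48 \sqrt{3} u - 12 \sqrt{3 u^{2} + 5} - 40 \sqrt{3}}{12 \sqrt{3} u^{2} + 48 \sqrt{3}}; value = - \frac{\sqrt{51}}{12} + \frac{\sqrt{15}}{12} + \frac{17}{12}

Whatever form F(u) takes, F'(u) = f(u) is non-negotiable.
F(u) = \frac{- 3 u^{2} \sqrt{3 u^{2} + 5} + 48 \sqrt{3} u - 12 \sqrt{3 u^{2} + 5} - 40 \sqrt{3}}{12 \sqrt{3} u^{2} + 48 \sqrt{3}} is an antiderivative of f.
Check: d/du[\frac{- 3 u^{2} \sqrt{3 u^{2} + 5} + 48 \sqrt{3} u - 12 \sqrt{3 u^{2} + 5} - 40 \sqrt{3}}{12 \sqrt{3} u^{2} + 48 \sqrt{3}}] = \frac{- 3 \sqrt{3} u^{5} - 24 \sqrt{3} u^{3} - 48 u^{2} \sqrt{3 u^{2} + 5} + 80 u \sqrt{3 u^{2} + 5} - 48 \sqrt{3} u + 192 \sqrt{3 u^{2} + 5}}{12 u^{4} \sqrt{3 u^{2} + 5} + 96 u^{2} \sqrt{3 u^{2} + 5} + 192 \sqrt{3 u^{2} + 5}}, which equals f(u).
F(2) = \frac{7}{12} - \frac{\sqrt{51}}{12}; F(0) = - \frac{5}{6} - \frac{\sqrt{15}}{12}.
Integral = F(2) - F(0) = - \frac{\sqrt{51}}{12} + \frac{\sqrt{15}}{12} + \frac{17}{12}.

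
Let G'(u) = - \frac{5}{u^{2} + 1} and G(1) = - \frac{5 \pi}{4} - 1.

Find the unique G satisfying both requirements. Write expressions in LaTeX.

The proposed G(u) is checked by its d/du: the result must match the given G'(u).
A general antiderivative is - 5 \operatorname{atan}{\left(u \right)} + C.
The condition gives C = - \frac{5 \pi}{4} - 1 - (- \frac{5 \pi}{4}) = -1.
So G(u) = - 5 \operatorname{atan}{\left(u \right)} - 1.
Check: d/du[- 5 \operatorname{atan}{\left(u \right)} - 1] = - \frac{5}{u^{2} + 1} = G'(u).

G(u) = - 5 \operatorname{atan}{\left(u \right)} - 1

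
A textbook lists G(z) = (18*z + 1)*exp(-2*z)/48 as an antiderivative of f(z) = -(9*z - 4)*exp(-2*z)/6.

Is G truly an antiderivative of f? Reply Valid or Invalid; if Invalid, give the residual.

d/dz[G] = (4 - 9*z)*exp(-2*z)/12
d/dz[G] - f(z) = (9*z - 4)*exp(-2*z)/12 != 0.

Invalid: d/dz[G] - f = (9*z - 4)*exp(-2*z)/12, which is not 0.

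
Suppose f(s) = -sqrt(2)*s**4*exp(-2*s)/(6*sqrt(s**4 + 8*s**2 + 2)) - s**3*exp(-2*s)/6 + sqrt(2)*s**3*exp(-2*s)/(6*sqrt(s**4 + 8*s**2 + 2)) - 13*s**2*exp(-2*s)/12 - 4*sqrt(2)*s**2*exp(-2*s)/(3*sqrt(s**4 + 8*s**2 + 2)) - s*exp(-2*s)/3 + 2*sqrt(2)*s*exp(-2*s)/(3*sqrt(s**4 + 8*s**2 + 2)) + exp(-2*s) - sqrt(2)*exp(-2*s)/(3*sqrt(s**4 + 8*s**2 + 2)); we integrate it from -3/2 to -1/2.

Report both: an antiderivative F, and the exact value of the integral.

Antiderivative: F(s) = (s**3 + 8*s**2 + 10*s + sqrt(2)*sqrt(s**4 + 8*s**2 + 2) - 1)*exp(-2*s)/12; value = -sqrt(802)*exp(3)/48 - 11*exp(1)/32 + sqrt(130)*exp(1)/48 + 11*exp(3)/96

Recognize the product-rule pattern: f = u'v + uv' with u = s**3/12 + 2*s**2/3 + 5*s/6 + sqrt(s**4/2 + 4*s**2 + 1)/6 - 1/12, v = exp(-2*s), so integration by parts undoes it.
F(s) = (s**3 + 8*s**2 + 10*s + sqrt(2)*sqrt(s**4 + 8*s**2 + 2) - 1)*exp(-2*s)/12 is an antiderivative of f.
Check: d/ds[(s**3 + 8*s**2 + 10*s + sqrt(2)*sqrt(s**4 + 8*s**2 + 2) - 1)*exp(-2*s)/12] = (-2*sqrt(2)*s**4 - 2*s**3*sqrt(s**4 + 8*s**2 + 2) + 2*sqrt(2)*s**3 - 13*s**2*sqrt(s**4 + 8*s**2 + 2) - 16*sqrt(2)*s**2 - 4*s*sqrt(s**4 + 8*s**2 + 2) + 8*sqrt(2)*s + 12*sqrt(s**4 + 8*s**2 + 2) - 4*sqrt(2))*exp(-2*s)/(12*sqrt(s**4 + 8*s**2 + 2)), which equals f(s).
F(-1/2) = -11*exp(1)/32 + sqrt(130)*exp(1)/48; F(-3/2) = -11*exp(3)/96 + sqrt(802)*exp(3)/48.
Integral = F(-1/2) - F(-3/2) = -sqrt(802)*exp(3)/48 - 11*exp(1)/32 + sqrt(130)*exp(1)/48 + 11*exp(3)/96.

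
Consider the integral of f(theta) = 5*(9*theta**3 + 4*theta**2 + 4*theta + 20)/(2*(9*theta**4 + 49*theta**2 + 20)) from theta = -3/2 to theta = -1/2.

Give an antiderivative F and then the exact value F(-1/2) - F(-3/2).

Antiderivative: F(theta) = 5*log(theta**2 + 5)/4 + 5*atan(3*theta/2)/3; value = -5*log(29/4)/4 - 5*atan(3/4)/3 + 5*atan(9/4)/3 + 5*log(21/4)/4

Any candidate F(theta) must reproduce f(theta) exactly when differentiated.
F(theta) = 5*log(theta**2 + 5)/4 + 5*atan(3*theta/2)/3 is an antiderivative of f.
Check: d/dtheta[5*log(theta**2 + 5)/4 + 5*atan(3*theta/2)/3] = (45*theta**3 + 20*theta**2 + 20*theta + 100)/(18*theta**4 + 98*theta**2 + 40), which equals f(theta).
F(-1/2) = -5*atan(3/4)/3 + 5*log(21/4)/4; F(-3/2) = -5*atan(9/4)/3 + 5*log(29/4)/4.
Integral = F(-1/2) - F(-3/2) = -5*log(29/4)/4 - 5*atan(3/4)/3 + 5*atan(9/4)/3 + 5*log(21/4)/4.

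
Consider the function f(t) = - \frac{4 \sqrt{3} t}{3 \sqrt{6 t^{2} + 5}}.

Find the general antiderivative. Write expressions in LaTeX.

The substitution u = 2 t^{2} + \frac{5}{3} works: f is exactly (dF/du)*(du/dt) for that inner function.
Check: d/dt[- \frac{2 \sqrt{2 t^{2} + \frac{5}{3}}}{3}] = - \frac{4 \sqrt{3} t}{3 \sqrt{6 t^{2} + 5}} = f(t).

F(t) = - \frac{2 \sqrt{2 t^{2} + \frac{5}{3}}}{3} + C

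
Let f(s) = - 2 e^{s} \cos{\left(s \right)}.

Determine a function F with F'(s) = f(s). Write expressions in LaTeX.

An antiderivative F(s) passes only if d/ds[F] lands on f(s) exactly.
Check: d/ds[- e^{s} \sin{\left(s \right)} - e^{s} \cos{\left(s \right)}] = - 2 e^{s} \cos{\left(s \right)} = f(s).

An antiderivative is F(s) = - e^{s} \sin{\left(s \right)} - e^{s} \cos{\left(s \right)}.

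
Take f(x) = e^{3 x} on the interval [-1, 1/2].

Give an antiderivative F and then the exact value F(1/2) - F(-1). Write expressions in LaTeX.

Whatever form F(x) takes, F'(x) = f(x) is non-negotiable.
F(x) = \frac{e^{3 x}}{3} is an antiderivative of f.
Check: d/dx[\frac{e^{3 x}}{3}] = e^{3 x} = f(x).
F(1/2) = \frac{e^{\frac{3}{2}}}{3}; F(-1) = \frac{1}{3 e^{3}}.
Integral = F(1/2) - F(-1) = - \frac{1}{3 e^{3}} + \frac{e^{\frac{3}{2}}}{3}.

Antiderivative: F(x) = \frac{e^{3 x}}{3}; value = - \frac{1}{3 e^{3}} + \frac{e^{\frac{3}{2}}}{3}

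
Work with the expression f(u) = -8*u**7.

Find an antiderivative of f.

An antiderivative is F(u) = -u**8.

Check any antiderivative F(u) by computing F'(u) and comparing it with f(u).
Check: d/du[-u**8] = -8*u**7 = f(u).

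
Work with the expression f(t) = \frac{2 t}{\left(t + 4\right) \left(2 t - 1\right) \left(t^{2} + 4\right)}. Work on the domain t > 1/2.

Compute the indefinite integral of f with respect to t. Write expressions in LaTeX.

F(t) = \frac{20 \log{\left(t - \frac{1}{2} \right)} + 34 \log{\left(t + 4 \right)} - 27 \log{\left(t^{2} + 4 \right)} + 63 \operatorname{atan}{\left(\frac{t}{2} \right)}}{765} + C

The denominator factors as \left(t + 4\right) \left(2 t - 1\right) \left(t^{2} + 4\right); partial fractions split f into directly integrable pieces: - \frac{2 \left(3 t - 7\right)}{85 \left(t^{2} + 4\right)} + \frac{8}{153 \left(2 t - 1\right)} + \frac{2}{45 \left(t + 4\right)}.
Check: d/dt[\frac{20 \log{\left(t - \frac{1}{2} \right)} + 34 \log{\left(t + 4 \right)} - 27 \log{\left(t^{2} + 4 \right)} + 63 \operatorname{atan}{\left(\frac{t}{2} \right)}}{765}] = \frac{2 t}{2 t^{4} + 7 t^{3} + 4 t^{2} + 28 t - 16}, which equals f(t).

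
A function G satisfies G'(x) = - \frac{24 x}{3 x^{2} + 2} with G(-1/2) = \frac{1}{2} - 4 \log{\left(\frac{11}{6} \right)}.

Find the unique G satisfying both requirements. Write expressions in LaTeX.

G'(x) matches the chain-rule pattern g'(h)*h' with inner function h(x) = 2 x^{2} + \frac{4}{3}; substituting u = h(x) collapses the integral.
A general antiderivative is - 4 \log{\left(2 x^{2} + \frac{4}{3} \right)} + C.
The condition gives C = \frac{1}{2} - 4 \log{\left(\frac{11}{6} \right)} - (- 4 \log{\left(\frac{11}{6} \right)}) = \frac{1}{2}.
So G(x) = - 4 \log{\left(x^{2} + \frac{2}{3} \right)} - 4 \log{\left(2 \right)} + \frac{1}{2}.
Check: d/dx[- 4 \log{\left(x^{2} + \frac{2}{3} \right)} - 4 \log{\left(2 \right)} + \frac{1}{2}] = - \frac{24 x}{3 x^{2} + 2} = G'(x).

G(x) = - 4 \log{\left(x^{2} + \frac{2}{3} \right)} - 4 \log{\left(2 \right)} + \frac{1}{2}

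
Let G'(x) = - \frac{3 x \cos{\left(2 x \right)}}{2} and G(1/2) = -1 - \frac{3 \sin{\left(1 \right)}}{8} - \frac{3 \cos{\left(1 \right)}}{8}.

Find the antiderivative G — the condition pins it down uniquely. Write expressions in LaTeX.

G(x) = \frac{- 6 x \sin{\left(2 x \right)} - 3 \cos{\left(2 x \right)} - 8}{8}

Whatever form G(x) takes, its d/dx must return the stated G'(x).
A general antiderivative is - \frac{3 x \sin{\left(2 x \right)}}{4} - \frac{3 \cos{\left(2 x \right)}}{8} + C.
The condition gives C = -1 - \frac{3 \sin{\left(1 \right)}}{8} - \frac{3 \cos{\left(1 \right)}}{8} - (- \frac{3 \sin{\left(1 \right)}}{8} - \frac{3 \cos{\left(1 \right)}}{8}) = -1.
So G(x) = \frac{- 6 x \sin{\left(2 x \right)} - 3 \cos{\left(2 x \right)} - 8}{8}.
Check: d/dx[\frac{- 6 x \sin{\left(2 x \right)} - 3 \cos{\left(2 x \right)} - 8}{8}] = - \frac{3 x \cos{\left(2 x \right)}}{2} = G'(x).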